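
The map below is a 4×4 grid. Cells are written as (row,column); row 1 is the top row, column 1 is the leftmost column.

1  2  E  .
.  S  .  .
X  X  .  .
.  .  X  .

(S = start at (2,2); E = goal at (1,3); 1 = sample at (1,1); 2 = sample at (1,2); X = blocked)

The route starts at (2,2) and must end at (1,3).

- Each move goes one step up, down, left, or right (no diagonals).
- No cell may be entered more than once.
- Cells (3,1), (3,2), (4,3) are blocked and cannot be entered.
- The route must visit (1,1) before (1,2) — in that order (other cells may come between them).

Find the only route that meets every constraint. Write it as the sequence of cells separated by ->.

(2,2) -> (2,1) -> (1,1) -> (1,2) -> (1,3)

The waypoints must appear in the order (1,1), (1,2), with no cell reused.
Route from (2,2): left to (2,1), up to (1,1), 2× right (reaching (1,3)) — 4 moves in all.
Check: order respected (1 at step 2, 2 at step 3).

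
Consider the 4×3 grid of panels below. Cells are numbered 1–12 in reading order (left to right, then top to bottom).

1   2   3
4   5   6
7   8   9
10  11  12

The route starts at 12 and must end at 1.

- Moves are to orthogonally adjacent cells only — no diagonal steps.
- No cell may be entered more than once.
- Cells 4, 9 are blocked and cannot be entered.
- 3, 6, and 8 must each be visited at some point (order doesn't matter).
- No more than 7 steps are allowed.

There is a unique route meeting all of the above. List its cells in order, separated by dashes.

Any route must reach 3, 6, and 8 and still end at 1 within 7 moves, so the order of the required stops is forced.
Route from 12: left 1 to 11, up 2 to 5, right 1 to 6, up 1 to 3, left 2 to 1 — 7 moves in all.
Check: all required cells visited; 7 ≤ 7 moves.

12 - 11 - 8 - 5 - 6 - 3 - 2 - 1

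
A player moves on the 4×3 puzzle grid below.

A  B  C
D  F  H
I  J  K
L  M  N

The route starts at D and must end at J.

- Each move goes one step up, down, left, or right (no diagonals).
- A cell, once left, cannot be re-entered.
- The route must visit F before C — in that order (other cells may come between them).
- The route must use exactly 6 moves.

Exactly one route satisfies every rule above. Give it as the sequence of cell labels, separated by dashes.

D - F - B - C - H - K - J

The waypoints must appear in the order F, C, with no cell reused.
Route from D: right to F, up to B, right to C, 2× down (reaching K), left to J — 6 moves in all.
Check: order respected (F at step 1, C at step 3); 6 moves as required.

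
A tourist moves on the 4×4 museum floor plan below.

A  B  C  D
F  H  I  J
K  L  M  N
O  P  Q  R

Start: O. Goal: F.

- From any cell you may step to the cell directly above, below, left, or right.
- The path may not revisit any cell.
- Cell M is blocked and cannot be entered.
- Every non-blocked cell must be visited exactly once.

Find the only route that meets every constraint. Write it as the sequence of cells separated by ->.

O -> K -> L -> P -> Q -> R -> N -> J -> D -> C -> I -> H -> B -> A -> F

Need to visit all 15 open cells exactly once, starting at O and ending at F.
Cell Q has only two open neighbours (P and R), so the path must pass straight through it: one of those is the cell it's entered from and the other is where it exits.
Route from O: up to K, right to L, down to P, 2× right (reaching R), 3× up (reaching D), left to C, down to I, left to H, up to B, left to A, down to F — 14 moves in all.
Check: all 15 open cells covered.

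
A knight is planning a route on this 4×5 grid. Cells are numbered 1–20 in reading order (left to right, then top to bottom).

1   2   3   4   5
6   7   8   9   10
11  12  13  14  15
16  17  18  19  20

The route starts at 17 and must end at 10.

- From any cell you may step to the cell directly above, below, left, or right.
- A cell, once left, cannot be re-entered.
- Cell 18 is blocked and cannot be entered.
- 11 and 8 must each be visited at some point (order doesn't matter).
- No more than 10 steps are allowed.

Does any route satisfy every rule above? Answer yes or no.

yes

One route that works: 17 → 12 → 11 → 6 → 7 → 8 → 9 → 10.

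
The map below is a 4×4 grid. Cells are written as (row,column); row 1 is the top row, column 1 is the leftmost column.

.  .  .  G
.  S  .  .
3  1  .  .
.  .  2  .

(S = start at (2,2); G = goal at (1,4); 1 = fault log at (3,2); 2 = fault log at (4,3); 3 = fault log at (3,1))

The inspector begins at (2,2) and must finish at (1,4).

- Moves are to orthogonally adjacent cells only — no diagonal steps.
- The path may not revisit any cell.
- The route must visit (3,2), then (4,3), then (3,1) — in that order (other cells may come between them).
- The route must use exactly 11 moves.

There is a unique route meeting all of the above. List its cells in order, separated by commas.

(2,2), (3,2), (3,3), (4,3), (4,2), (4,1), (3,1), (2,1), (1,1), (1,2), (1,3), (1,4)

The waypoints must appear in the order (3,2), (4,3), (3,1), with no cell reused.
Route from (2,2): down to (3,2), right to (3,3), down to (4,3), 2× left (reaching (4,1)), 3× up (reaching (1,1)), 3× right (reaching (1,4)) — 11 moves in all.
Check: order respected (1 at step 1, 2 at step 3, 3 at step 6); 11 moves as required.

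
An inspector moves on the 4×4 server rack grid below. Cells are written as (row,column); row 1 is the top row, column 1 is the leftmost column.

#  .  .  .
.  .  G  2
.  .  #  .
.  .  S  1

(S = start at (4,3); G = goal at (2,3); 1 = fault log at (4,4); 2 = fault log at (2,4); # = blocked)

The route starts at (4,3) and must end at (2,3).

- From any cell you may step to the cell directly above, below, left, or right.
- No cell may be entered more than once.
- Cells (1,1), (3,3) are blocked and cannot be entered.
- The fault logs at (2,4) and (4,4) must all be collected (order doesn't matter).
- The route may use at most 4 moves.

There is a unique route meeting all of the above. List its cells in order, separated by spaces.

Any route must reach (2,4) and (4,4) and still end at (2,3) within 4 moves, so the order of the required stops is forced.
Route from (4,3): right 1 to (4,4), up 2 to (2,4), left 1 to (2,3) — 4 moves in all.
Check: all required cells visited; 4 ≤ 4 moves.

(4,3) (4,4) (3,4) (2,4) (2,3)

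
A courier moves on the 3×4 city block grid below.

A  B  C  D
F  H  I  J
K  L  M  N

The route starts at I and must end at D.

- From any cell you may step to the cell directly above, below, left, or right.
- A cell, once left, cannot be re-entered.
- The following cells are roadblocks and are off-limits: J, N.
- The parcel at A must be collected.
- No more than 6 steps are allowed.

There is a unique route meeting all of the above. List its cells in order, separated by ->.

The budget equals the shortest possible length, so every move has to be on a shortest route through the required cells.
Route from I: 2× left (reaching F), up to A, 3× right (reaching D) — 6 moves in all.
Check: all required cells visited; 6 ≤ 6 moves.

I -> H -> F -> A -> B -> C -> D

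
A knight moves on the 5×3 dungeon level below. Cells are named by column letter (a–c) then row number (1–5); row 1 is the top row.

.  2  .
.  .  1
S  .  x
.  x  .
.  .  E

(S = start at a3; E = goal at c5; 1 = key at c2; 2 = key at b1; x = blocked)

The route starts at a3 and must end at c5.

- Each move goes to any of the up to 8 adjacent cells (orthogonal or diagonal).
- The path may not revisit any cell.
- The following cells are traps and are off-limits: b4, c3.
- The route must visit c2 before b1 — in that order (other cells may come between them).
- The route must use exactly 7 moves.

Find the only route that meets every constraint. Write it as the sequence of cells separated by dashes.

a3 - b2 - c2 - b1 - a2 - b3 - c4 - c5

The waypoints must appear in the order c2, b1, with no cell reused.
Route from a3: up-right 1 to b2, right 1 to c2, up-left 1 to b1, down-left 1 to a2, down-right 2 to c4, down 1 to c5 — 7 moves in all.
Check: order respected (1 at step 2, 2 at step 3); 7 moves as required.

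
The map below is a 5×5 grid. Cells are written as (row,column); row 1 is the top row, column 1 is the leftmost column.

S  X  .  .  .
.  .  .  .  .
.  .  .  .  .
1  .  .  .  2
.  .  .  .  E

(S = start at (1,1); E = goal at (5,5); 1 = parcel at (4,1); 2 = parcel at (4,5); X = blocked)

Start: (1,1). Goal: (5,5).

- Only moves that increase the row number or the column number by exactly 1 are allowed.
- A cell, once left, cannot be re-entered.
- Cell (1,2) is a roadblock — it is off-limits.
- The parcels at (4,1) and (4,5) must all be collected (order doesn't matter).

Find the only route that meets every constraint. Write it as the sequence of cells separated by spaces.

(1,1) (2,1) (3,1) (4,1) (4,2) (4,3) (4,4) (4,5) (5,5)

Moves only go right or down, so the column and row indices never decrease.
Route from (1,1): 3× down (reaching (4,1)), 4× right (reaching (4,5)), down to (5,5) — 8 moves in all.
Check: all required cells visited.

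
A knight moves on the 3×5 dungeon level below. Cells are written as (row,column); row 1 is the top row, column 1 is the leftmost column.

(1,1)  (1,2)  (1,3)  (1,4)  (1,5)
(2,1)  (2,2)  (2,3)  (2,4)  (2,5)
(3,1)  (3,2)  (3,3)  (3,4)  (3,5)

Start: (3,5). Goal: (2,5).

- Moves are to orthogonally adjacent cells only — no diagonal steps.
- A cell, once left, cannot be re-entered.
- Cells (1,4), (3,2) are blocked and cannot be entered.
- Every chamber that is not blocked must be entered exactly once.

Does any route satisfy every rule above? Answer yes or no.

Cell (1,5) has only one open neighbour but is neither the start nor the goal, so a Hamiltonian route would have to both enter and leave it through the same neighbour — impossible without revisiting.

no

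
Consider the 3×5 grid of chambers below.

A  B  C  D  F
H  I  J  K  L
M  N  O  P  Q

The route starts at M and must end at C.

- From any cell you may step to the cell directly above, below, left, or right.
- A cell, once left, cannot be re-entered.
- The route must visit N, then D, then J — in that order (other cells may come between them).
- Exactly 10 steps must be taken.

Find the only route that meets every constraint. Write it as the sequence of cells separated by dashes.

The waypoints must appear in the order N, D, J, with no cell reused.
Route from M: 4× right (reaching Q), 2× up (reaching F), left to D, down to K, left to J, up to C — 10 moves in all.
Check: order respected (N at step 1, D at step 7, J at step 9); 10 moves as required.

M - N - O - P - Q - L - F - D - K - J - C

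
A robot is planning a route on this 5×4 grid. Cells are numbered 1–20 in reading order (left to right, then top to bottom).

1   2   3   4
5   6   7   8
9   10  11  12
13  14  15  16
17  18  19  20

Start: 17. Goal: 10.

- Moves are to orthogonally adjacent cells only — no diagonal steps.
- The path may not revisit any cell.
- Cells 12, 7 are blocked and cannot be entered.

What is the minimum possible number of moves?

3

The Manhattan distance from 17 to 10 is |5−3| + |1−2| = 3, so at least 3 moves are needed.
A route of 3 moves achieves this: 17 → 13 → 9 → 10.
Since 3 matches the lower bound, it is optimal.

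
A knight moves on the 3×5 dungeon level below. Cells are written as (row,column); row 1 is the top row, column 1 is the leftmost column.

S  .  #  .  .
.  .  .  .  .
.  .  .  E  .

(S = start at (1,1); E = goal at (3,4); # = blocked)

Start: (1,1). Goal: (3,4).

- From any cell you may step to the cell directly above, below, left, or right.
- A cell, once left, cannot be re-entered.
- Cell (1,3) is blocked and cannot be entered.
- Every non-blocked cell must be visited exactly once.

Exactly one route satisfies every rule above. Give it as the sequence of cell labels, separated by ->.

(1,1) -> (1,2) -> (2,2) -> (2,1) -> (3,1) -> (3,2) -> (3,3) -> (2,3) -> (2,4) -> (1,4) -> (1,5) -> (2,5) -> (3,5) -> (3,4)

Need to visit all 14 open cells exactly once, starting at (1,1) and ending at (3,4).
Route from (1,1): right to (1,2), down to (2,2), left to (2,1), down to (3,1), 2× right (reaching (3,3)), up to (2,3), right to (2,4), up to (1,4), right to (1,5), 2× down (reaching (3,5)), left to (3,4) — 13 moves in all.
Check: all 14 open cells covered.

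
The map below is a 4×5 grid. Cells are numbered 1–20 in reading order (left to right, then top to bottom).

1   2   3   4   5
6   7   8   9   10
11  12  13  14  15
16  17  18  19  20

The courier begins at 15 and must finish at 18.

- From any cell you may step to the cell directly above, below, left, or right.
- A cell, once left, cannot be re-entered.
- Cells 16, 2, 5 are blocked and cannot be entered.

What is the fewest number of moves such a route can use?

3

The Manhattan distance from 15 to 18 is |3−4| + |5−3| = 3, so at least 3 moves are needed.
A route of 3 moves achieves this: 15 → 20 → 19 → 18.
Since 3 matches the lower bound, it is optimal.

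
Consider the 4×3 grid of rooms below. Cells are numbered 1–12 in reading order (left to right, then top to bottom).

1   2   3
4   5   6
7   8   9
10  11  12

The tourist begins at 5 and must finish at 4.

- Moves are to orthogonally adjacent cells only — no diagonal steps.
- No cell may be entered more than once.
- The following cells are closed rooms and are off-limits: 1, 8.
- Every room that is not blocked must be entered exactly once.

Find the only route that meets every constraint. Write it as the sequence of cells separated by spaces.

5 2 3 6 9 12 11 10 7 4

Need to visit all 10 open cells exactly once, starting at 5 and ending at 4.
Route from 5: up to 2, right to 3, 3× down (reaching 12), 2× left (reaching 10), 2× up (reaching 4) — 9 moves in all.
Check: all 10 open cells covered.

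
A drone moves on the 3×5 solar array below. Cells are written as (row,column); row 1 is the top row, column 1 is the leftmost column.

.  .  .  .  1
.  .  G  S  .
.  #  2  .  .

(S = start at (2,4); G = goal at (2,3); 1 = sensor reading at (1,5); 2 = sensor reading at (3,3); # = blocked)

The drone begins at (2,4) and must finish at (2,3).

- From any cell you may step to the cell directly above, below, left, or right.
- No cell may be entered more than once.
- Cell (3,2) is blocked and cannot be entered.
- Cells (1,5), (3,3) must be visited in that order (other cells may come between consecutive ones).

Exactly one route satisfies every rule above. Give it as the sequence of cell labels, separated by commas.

The waypoints must appear in the order (1,5), (3,3), with no cell reused.
Route from (2,4): up 1 to (1,4), right 1 to (1,5), down 2 to (3,5), left 2 to (3,3), up 1 to (2,3) — 7 moves in all.
Check: order respected (1 at step 2, 2 at step 6).

(2,4), (1,4), (1,5), (2,5), (3,5), (3,4), (3,3), (2,3)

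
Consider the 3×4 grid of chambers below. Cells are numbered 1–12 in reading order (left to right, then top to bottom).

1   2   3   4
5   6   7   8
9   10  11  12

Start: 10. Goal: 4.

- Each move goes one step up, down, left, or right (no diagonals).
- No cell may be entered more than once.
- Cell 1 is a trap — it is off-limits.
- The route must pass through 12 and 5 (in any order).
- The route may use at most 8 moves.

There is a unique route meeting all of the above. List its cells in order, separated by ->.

10 -> 9 -> 5 -> 6 -> 7 -> 11 -> 12 -> 8 -> 4

The budget equals the shortest possible length, so every move has to be on a shortest route through the required cells.
Route from 10: left 1 to 9, up 1 to 5, right 2 to 7, down 1 to 11, right 1 to 12, up 2 to 4 — 8 moves in all.
Check: all required cells visited; 8 ≤ 8 moves.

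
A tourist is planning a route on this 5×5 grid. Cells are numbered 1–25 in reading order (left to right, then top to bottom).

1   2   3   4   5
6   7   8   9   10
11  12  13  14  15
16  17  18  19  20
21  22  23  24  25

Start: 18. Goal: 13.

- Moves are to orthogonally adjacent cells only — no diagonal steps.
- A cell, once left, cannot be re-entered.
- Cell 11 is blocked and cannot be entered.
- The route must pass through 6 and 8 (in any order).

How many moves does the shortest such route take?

Any route passes through 6 and 8 in some order between 18 and 13. Summing Manhattan distances along each leg and taking the cheapest ordering (18 → 6 → 8 → 13) gives a lower bound of 4 + 2 + 1 = 7 moves.
The shortest route satisfying every rule uses 9 moves: 18 → 17 → 12 → 7 → 6 → 1 → 2 → 3 → 8 → 13.
The bound of 7 isn't tight here; checking systematically, no route of length 7 through 8 satisfies every constraint, so 9 is the minimum.

9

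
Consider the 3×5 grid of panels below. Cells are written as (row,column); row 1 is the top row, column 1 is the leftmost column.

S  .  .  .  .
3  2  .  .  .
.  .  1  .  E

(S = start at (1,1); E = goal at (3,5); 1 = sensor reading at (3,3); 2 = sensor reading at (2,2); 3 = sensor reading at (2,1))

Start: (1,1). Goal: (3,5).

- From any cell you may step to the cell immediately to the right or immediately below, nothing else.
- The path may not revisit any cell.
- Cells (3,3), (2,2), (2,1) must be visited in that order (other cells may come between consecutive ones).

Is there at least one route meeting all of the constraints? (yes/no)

(2,2) lies above (3,3), so going from (3,3) to (2,2) would need an upward move — but moves only go right/down, so (3,3) cannot be visited before (2,2).

no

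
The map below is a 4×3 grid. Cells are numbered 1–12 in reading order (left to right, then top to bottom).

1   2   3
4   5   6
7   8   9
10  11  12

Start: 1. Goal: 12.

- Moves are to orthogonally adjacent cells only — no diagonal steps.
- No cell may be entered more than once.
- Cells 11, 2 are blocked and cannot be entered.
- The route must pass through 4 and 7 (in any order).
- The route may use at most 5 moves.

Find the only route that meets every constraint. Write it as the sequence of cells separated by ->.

1 -> 4 -> 7 -> 8 -> 9 -> 12

The budget equals the shortest possible length, so every move has to be on a shortest route through the required cells.
Route from 1: down 2 to 7, right 2 to 9, down 1 to 12 — 5 moves in all.
Check: all required cells visited; 5 ≤ 5 moves.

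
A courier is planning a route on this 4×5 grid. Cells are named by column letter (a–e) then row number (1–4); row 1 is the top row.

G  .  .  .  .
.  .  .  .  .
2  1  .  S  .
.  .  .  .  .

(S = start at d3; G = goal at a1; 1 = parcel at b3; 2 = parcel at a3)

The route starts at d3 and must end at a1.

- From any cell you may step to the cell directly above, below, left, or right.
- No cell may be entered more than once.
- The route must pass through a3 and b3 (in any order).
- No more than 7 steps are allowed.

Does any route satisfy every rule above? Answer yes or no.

yes

One route that works: d3 → c3 → b3 → a3 → a2 → a1.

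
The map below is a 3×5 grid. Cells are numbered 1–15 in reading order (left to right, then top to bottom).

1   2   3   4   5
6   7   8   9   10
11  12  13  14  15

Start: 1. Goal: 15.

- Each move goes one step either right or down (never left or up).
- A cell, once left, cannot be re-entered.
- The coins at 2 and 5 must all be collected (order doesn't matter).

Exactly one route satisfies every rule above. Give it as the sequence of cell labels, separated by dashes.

1 - 2 - 3 - 4 - 5 - 10 - 15

Moves only go right or down, so the column and row indices never decrease.
Route from 1: 4× right (reaching 5), 2× down (reaching 15) — 6 moves in all.
Check: all required cells visited.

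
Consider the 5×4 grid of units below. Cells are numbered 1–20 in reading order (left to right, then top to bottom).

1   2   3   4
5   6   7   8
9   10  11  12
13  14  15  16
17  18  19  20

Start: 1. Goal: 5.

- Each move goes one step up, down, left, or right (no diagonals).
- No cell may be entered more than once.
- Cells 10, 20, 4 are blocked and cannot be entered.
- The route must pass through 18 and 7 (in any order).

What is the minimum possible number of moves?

Any route passes through 18 and 7 in some order between 1 and 5. Summing Manhattan distances along each leg and taking the cheapest ordering (1 → 7 → 18 → 5) gives a lower bound of 3 + 4 + 4 = 11 moves.
A route of 11 moves achieves this: 1 → 2 → 6 → 7 → 11 → 15 → 19 → 18 → 14 → 13 → 9 → 5.
Since 11 matches the lower bound, it is optimal.

11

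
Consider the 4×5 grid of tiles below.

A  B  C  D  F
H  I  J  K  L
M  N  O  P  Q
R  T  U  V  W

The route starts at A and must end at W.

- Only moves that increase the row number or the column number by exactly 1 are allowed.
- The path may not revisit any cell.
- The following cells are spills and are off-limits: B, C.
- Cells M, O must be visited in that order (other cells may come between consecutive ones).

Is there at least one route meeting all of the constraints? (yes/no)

yes

One route that works: A → H → M → N → O → U → V → W.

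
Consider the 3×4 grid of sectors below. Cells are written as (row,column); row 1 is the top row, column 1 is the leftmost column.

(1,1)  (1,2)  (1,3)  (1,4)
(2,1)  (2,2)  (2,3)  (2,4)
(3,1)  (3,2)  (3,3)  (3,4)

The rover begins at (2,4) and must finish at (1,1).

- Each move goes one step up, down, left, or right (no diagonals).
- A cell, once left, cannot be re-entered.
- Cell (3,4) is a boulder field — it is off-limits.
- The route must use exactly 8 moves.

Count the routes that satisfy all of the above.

7

Need simple routes of exactly 8 moves from (2,4) to (1,1) (Manhattan distance 4, so 2 moves are spent on a detour and 2 undoing it).
Enumerating: (2,4) (1,4) (1,3) (2,3) (3,3) (3,2) (2,2) (1,2) (1,1) | (2,4) (1,4) (1,3) (2,3) (3,3) (3,2) (2,2) (2,1) (1,1) | (2,4) (1,4) (1,3) (2,3) (3,3) (3,2) (3,1) (2,1) (1,1) | (2,4) (1,4) (1,3) (2,3) (2,2) (3,2) (3,1) (2,1) (1,1) | (2,4) (1,4) (1,3) (1,2) (2,2) (3,2) (3,1) (2,1) (1,1) | (2,4) (2,3) (1,3) (1,2) (2,2) (3,2) (3,1) (2,1) (1,1) | (2,4) (2,3) (3,3) (3,2) (3,1) (2,1) (2,2) (1,2) (1,1).
That gives 7 routes.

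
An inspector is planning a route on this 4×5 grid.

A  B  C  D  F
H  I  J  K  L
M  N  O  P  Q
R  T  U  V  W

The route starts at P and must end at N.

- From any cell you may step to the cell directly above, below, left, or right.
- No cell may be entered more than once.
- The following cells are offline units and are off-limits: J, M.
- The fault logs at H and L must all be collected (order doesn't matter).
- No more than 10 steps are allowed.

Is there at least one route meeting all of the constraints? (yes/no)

yes

One route that works: P → K → L → F → D → C → B → A → H → I → N.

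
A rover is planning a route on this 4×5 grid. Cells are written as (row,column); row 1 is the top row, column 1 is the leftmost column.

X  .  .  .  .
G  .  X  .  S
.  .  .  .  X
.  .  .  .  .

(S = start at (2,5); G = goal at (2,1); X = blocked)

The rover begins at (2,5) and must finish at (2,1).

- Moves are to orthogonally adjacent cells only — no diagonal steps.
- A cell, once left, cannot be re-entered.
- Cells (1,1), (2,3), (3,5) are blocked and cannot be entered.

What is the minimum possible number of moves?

The Manhattan distance from (2,5) to (2,1) is |2−2| + |5−1| = 4, so at least 4 moves are needed.
That bound ignores the blocked cells. Measuring each leg by the fewest moves that actually steer around them ((2,5)→(2,1): 6) raises the lower bound to 6.
A route of 6 moves exists: (2,5) → (1,5) → (1,4) → (1,3) → (1,2) → (2,2) → (2,1).
Since 6 matches that lower bound, it is optimal.

6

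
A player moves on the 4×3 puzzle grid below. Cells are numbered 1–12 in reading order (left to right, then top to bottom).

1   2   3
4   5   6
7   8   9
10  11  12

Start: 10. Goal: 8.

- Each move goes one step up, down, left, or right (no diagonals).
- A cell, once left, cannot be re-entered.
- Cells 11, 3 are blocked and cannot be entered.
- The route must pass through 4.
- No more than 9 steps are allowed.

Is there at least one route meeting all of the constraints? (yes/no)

yes

One route that works: 10 → 7 → 4 → 5 → 8.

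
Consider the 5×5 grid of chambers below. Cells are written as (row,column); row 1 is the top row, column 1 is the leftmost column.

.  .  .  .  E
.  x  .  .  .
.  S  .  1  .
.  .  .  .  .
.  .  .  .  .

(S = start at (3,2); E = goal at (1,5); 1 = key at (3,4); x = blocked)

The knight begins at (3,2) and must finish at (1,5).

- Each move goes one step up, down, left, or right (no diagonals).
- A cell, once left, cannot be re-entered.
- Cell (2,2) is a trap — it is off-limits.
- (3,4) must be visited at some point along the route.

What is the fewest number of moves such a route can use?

5

Any route passes through (3,4) somewhere between (3,2) and (1,5). Summing Manhattan distances along the two legs ((3,2) → (3,4) → (1,5)) gives a lower bound of 2 + 3 = 5 moves.
A route of 5 moves achieves this: (3,2) → (3,3) → (3,4) → (2,4) → (1,4) → (1,5).
Since 5 matches the lower bound, it is optimal.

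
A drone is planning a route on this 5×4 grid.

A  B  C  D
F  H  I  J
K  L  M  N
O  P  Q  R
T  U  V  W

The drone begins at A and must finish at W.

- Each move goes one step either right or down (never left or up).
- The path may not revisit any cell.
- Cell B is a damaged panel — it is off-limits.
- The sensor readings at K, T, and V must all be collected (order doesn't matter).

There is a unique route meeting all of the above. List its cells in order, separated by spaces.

Moves only go right or down, so the column and row indices never decrease.
Route from A: down 4 to T, right 3 to W — 7 moves in all.
Check: all required cells visited.

A F K O T U V W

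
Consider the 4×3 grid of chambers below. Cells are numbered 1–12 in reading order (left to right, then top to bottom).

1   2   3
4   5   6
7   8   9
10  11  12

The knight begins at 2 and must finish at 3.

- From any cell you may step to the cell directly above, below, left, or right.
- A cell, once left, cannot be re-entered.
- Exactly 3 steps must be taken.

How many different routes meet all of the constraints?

Need simple routes of exactly 3 moves from 2 to 3 (Manhattan distance 1, so 1 moves are spent on a detour and 1 undoing it).
Enumerating: 2 5 6 3.
That gives 1 route.

1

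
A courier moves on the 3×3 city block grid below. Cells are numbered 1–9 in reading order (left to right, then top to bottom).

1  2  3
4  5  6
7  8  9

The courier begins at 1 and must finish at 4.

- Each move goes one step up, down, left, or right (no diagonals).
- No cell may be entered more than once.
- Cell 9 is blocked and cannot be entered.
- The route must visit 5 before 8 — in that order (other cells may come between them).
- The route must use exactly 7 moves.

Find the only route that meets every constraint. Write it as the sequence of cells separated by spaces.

The waypoints must appear in the order 5, 8, with no cell reused.
Route from 1: 2× right (reaching 3), down to 6, left to 5, down to 8, left to 7, up to 4 — 7 moves in all.
Check: order respected (5 at step 4, 8 at step 5); 7 moves as required.

1 2 3 6 5 8 7 4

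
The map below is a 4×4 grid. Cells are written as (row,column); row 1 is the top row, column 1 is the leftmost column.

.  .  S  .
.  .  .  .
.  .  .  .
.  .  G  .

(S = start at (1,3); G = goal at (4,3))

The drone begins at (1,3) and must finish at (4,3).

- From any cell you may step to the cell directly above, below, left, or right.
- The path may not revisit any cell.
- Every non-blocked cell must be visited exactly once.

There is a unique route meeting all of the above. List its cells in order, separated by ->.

(1,3) -> (1,4) -> (2,4) -> (2,3) -> (2,2) -> (1,2) -> (1,1) -> (2,1) -> (3,1) -> (4,1) -> (4,2) -> (3,2) -> (3,3) -> (3,4) -> (4,4) -> (4,3)

Need to visit all 16 open cells exactly once, starting at (1,3) and ending at (4,3).
Cell (1,4) has only two open neighbours ((2,4) and (1,3)), so the path must pass straight through it: one of those is the cell it's entered from and the other is where it exits.
Route from (1,3): right to (1,4), down to (2,4), 2× left (reaching (2,2)), up to (1,2), left to (1,1), 3× down (reaching (4,1)), right to (4,2), up to (3,2), 2× right (reaching (3,4)), down to (4,4), left to (4,3) — 15 moves in all.
Check: all 16 open cells covered.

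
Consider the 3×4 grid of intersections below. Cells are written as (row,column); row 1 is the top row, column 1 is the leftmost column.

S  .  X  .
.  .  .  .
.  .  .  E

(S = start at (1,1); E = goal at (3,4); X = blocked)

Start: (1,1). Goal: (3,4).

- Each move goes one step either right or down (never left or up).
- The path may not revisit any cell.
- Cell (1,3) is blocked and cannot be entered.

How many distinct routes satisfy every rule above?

A right/down-only route from (1,1) to (3,4) makes exactly 2 down-moves and 3 right-moves in some order.
With no other constraints that would be C(5,2) = 10 routes.
Subtract routes through each blocked cell (inclusion–exclusion for overlaps): − through (1,3): 3 → 7.
That gives 7 routes.

7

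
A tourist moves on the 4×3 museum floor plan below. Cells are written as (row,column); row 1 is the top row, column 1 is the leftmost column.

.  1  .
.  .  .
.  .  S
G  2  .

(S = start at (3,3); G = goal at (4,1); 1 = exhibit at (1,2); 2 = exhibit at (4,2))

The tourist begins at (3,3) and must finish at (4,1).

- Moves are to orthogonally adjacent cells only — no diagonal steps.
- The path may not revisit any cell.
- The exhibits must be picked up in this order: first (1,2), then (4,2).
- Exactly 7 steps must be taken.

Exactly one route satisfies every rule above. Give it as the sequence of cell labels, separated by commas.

(3,3), (2,3), (1,3), (1,2), (2,2), (3,2), (4,2), (4,1)

The waypoints must appear in the order (1,2), (4,2), with no cell reused.
Route from (3,3): 2× up (reaching (1,3)), left to (1,2), 3× down (reaching (4,2)), left to (4,1) — 7 moves in all.
Check: order respected (1 at step 3, 2 at step 6); 7 moves as required.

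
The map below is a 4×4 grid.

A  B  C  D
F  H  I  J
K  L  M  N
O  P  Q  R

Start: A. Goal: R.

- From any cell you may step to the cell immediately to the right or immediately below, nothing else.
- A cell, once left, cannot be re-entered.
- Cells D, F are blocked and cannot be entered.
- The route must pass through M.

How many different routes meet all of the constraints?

6

A right/down-only route from A to R makes exactly 3 down-moves and 3 right-moves in some order.
With no other constraints that would be C(6,3) = 20 routes.
Split at M and multiply the segment counts (each segment already excludes blocked cells): A→M: 3; M→R: 2; product = 6.
That gives 6 routes.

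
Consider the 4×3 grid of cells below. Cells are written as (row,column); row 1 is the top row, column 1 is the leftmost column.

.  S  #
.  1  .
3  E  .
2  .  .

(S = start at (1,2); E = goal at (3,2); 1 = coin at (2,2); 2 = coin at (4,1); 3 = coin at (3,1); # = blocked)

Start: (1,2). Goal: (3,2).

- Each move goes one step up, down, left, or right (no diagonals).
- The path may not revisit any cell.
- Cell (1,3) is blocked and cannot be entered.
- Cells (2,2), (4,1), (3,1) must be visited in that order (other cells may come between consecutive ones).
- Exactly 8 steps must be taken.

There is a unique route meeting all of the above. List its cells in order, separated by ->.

(1,2) -> (2,2) -> (2,3) -> (3,3) -> (4,3) -> (4,2) -> (4,1) -> (3,1) -> (3,2)

The waypoints must appear in the order (2,2), (4,1), (3,1), with no cell reused.
Route from (1,2): down 1 to (2,2), right 1 to (2,3), down 2 to (4,3), left 2 to (4,1), up 1 to (3,1), right 1 to (3,2) — 8 moves in all.
Check: order respected (1 at step 1, 2 at step 6, 3 at step 7); 8 moves as required.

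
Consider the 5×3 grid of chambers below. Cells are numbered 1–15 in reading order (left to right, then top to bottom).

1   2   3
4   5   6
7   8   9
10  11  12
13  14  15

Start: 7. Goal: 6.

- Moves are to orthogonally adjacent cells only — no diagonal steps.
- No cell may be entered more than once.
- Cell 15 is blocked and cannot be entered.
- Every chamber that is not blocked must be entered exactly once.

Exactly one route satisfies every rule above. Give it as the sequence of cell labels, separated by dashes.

Need to visit all 14 open cells exactly once, starting at 7 and ending at 6.
Route from 7: 2× down (reaching 13), right to 14, up to 11, right to 12, up to 9, left to 8, up to 5, left to 4, up to 1, 2× right (reaching 3), down to 6 — 13 moves in all.
Check: all 14 open cells covered.

7 - 10 - 13 - 14 - 11 - 12 - 9 - 8 - 5 - 4 - 1 - 2 - 3 - 6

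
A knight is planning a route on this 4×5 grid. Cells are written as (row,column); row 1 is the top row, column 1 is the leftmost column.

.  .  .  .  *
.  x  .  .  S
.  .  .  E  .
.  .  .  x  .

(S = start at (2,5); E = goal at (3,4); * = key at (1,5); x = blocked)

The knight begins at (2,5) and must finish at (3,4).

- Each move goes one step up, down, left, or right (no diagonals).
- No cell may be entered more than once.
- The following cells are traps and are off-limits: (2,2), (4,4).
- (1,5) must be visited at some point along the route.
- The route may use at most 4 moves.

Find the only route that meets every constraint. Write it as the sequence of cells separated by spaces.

The 4-move cap with required stops at (1,5) leaves no slack for detours.
Route from (2,5): up to (1,5), left to (1,4), 2× down (reaching (3,4)) — 4 moves in all.
Check: all required cells visited; 4 ≤ 4 moves.

(2,5) (1,5) (1,4) (2,4) (3,4)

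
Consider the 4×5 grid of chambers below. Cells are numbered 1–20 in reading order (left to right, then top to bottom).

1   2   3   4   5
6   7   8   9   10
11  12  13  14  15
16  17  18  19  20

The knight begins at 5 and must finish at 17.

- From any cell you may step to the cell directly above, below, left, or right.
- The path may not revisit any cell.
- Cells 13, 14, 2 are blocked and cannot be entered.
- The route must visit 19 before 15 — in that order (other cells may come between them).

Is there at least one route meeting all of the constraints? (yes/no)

Ignoring the required order, 3 revisit-free routes from 5 to 17 pass through all of 19 and 15; the waypoint orders that occur are 15 → 19 (3) — never 19 → 15.

no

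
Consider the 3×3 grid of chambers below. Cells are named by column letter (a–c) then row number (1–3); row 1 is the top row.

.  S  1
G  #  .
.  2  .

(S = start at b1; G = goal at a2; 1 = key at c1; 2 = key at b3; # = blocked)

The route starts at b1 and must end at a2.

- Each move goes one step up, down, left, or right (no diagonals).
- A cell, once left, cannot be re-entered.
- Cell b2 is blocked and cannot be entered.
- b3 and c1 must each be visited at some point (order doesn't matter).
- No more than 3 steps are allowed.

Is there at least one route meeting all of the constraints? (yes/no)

Even ignoring the no-revisit rule, getting from b1 to a2, taking the cheapest ordering b1 → c1 → b3 → a2 needs at least 1 + 3 + 2 = 6 moves (Manhattan distance per leg), which exceeds the 3-move limit.

no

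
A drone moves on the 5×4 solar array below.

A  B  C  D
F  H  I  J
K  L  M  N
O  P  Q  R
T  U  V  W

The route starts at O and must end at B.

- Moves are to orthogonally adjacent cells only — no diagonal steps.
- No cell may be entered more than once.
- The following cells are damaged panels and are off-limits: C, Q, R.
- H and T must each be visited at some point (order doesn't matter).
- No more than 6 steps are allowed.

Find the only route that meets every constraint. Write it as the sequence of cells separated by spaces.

O T U P L H B

The 6-move cap with required stops at H, T leaves no slack for detours.
Route from O: down 1 to T, right 1 to U, up 4 to B — 6 moves in all.
Check: all required cells visited; 6 ≤ 6 moves.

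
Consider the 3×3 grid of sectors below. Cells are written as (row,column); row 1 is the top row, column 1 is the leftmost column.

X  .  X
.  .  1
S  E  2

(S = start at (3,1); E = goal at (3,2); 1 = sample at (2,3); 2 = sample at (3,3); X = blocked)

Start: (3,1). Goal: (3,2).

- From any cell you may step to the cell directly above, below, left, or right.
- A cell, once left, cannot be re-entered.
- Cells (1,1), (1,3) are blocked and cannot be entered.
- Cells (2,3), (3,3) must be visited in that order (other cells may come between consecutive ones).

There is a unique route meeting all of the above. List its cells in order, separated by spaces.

The waypoints must appear in the order (2,3), (3,3), with no cell reused.
Route from (3,1): up to (2,1), 2× right (reaching (2,3)), down to (3,3), left to (3,2) — 5 moves in all.
Check: order respected (1 at step 3, 2 at step 4).

(3,1) (2,1) (2,2) (2,3) (3,3) (3,2)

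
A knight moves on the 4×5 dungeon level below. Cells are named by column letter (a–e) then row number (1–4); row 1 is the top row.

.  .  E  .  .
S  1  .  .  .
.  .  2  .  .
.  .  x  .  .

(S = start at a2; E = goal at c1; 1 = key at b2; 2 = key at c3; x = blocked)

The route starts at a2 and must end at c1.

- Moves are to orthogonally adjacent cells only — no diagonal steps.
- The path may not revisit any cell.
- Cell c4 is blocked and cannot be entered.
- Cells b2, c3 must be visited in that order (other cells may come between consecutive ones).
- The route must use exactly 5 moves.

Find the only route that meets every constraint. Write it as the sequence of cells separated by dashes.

a2 - b2 - b3 - c3 - c2 - c1

The waypoints must appear in the order b2, c3, with no cell reused.
Route from a2: right to b2, down to b3, right to c3, 2× up (reaching c1) — 5 moves in all.
Check: order respected (1 at step 1, 2 at step 3); 5 moves as required.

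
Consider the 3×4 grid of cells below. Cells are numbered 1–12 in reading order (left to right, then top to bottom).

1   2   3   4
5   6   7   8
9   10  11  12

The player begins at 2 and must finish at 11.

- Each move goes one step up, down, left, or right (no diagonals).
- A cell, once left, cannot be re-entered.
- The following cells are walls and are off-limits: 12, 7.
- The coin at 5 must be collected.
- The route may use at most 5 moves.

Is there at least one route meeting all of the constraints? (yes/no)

One route that works: 2 → 6 → 5 → 9 → 10 → 11.

yes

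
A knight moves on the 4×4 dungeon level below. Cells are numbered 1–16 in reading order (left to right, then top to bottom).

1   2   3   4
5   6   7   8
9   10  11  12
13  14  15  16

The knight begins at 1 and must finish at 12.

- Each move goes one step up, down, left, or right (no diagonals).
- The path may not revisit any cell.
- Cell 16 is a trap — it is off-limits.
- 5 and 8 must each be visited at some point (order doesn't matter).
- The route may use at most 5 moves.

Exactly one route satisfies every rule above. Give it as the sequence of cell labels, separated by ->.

The budget equals the shortest possible length, so every move has to be on a shortest route through the required cells.
Route from 1: down to 5, 3× right (reaching 8), down to 12 — 5 moves in all.
Check: all required cells visited; 5 ≤ 5 moves.

1 -> 5 -> 6 -> 7 -> 8 -> 12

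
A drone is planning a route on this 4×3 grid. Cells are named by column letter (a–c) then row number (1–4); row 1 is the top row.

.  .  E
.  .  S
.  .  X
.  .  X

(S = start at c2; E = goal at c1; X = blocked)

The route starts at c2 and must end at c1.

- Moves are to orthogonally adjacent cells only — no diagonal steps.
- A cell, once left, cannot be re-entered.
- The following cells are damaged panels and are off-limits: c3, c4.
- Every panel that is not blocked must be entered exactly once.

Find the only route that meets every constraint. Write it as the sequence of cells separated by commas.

Need to visit all 10 open cells exactly once, starting at c2 and ending at c1.
Route from c2: left 1 to b2, down 2 to b4, left 1 to a4, up 3 to a1, right 2 to c1 — 9 moves in all.
Check: all 10 open cells covered.

c2, b2, b3, b4, a4, a3, a2, a1, b1, c1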